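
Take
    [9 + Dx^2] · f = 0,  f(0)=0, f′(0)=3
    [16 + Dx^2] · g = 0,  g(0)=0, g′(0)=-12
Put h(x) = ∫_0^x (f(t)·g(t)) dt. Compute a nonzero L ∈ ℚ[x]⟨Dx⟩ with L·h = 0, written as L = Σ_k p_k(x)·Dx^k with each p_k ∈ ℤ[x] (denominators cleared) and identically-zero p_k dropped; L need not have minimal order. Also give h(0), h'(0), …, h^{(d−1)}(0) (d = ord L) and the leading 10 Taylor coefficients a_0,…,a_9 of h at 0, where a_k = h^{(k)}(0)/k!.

L = 49·Dx + 50·Dx^3 + Dx^5  (order 5).
h: a_k = 0, 0, 0, -12, 0, 30, 0, -2451/70, 0, 6005/252, …
ICs: h(0) = 0, h′(0) = 0, h′′(0) = 0, h′′′(0) = -72, h′′′′(0) = 0.

f: a_k = 0, 3, 0, -9/2, 0, 81/40, 0, -243/560, 0, 243/4480, …
g: a_k = 0, -12, 0, 32, 0, -128/5, 0, 1024/105, 0, -2048/945, …
Product ⇒ symmetric product L₀, ord ≤ 4.
h=∫h₀ ⇒ L = L₀·Dx.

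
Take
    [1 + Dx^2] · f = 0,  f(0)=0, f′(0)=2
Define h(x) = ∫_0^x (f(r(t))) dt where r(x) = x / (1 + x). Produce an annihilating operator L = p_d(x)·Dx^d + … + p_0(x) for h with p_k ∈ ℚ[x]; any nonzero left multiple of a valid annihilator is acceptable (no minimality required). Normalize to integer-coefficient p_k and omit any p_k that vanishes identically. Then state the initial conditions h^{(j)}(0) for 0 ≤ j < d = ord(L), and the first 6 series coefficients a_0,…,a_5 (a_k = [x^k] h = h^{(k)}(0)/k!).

L = Dx + (2 + 6·x + 6·x^2 + 2·x^3)·Dx^2 + (1 + 4·x + 6·x^2 + 4·x^3 + x^4)·Dx^3  (order 3).
h: a_k = 0, 0, 1, -2/3, 5/12, -1/5, …
ICs: h(0) = 0, h′(0) = 0, h′′(0) = 2.

f: a_k = 0, 2, 0, -1/3, 0, 1/60, …
f∘r: x↦r, Dx↦Dx/r' in L_f ⇒ L₀.
h=∫₀ˣh₀: take L = L₀·Dx.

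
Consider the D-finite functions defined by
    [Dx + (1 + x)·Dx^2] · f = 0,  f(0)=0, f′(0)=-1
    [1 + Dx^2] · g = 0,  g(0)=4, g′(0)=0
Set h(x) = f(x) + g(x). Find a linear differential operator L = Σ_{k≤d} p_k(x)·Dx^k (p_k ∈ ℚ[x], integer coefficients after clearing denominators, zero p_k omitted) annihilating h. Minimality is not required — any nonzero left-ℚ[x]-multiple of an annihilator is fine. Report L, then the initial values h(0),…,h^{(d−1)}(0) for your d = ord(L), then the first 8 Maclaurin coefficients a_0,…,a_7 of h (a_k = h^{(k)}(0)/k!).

L = (7 + 2·x + x^2)·Dx + (3 + 5·x + 3·x^2 + x^3)·Dx^2 + (7 + 2·x + x^2)·Dx^3 + (3 + 5·x + 3·x^2 + x^3)·Dx^4  (order 4).
h: a_k = 4, -1, -3/2, -1/3, 5/12, -1/5, 29/180, -1/7, …
ICs: h(0) = 4, h′(0) = -1, h′′(0) = -3, h′′′(0) = -2.

f: a_k = 0, -1, 1/2, -1/3, 1/4, -1/5, 1/6, -1/7, …
g: a_k = 4, 0, -2, 0, 1/6, 0, -1/180, 0, …
h₀=f+g: left-lcm gives L₀, ord ≤ 4.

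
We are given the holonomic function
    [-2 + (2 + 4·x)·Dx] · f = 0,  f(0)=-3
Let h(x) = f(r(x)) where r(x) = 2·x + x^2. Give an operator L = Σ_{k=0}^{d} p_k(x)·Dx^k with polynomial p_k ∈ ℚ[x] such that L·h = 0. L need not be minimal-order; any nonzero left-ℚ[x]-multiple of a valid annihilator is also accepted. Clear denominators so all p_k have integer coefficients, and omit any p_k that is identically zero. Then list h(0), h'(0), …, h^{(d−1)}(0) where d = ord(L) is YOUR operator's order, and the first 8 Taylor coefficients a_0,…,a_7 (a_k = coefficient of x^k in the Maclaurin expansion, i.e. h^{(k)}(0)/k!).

f: a_k = -3, -3, 3/2, -3/2, 15/8, -21/8, 63/16, -99/16, …
Substitute x→r, Dx→(1/r')Dx; clear ⇒ L₀.
L = (-2 - 2·x) + (1 + 4·x + 2·x^2)·Dx  (order 1).
h: a_k = -3, -6, 3, -6, 27/2, -33, 171/2, -231, …
ICs: h(0) = -3.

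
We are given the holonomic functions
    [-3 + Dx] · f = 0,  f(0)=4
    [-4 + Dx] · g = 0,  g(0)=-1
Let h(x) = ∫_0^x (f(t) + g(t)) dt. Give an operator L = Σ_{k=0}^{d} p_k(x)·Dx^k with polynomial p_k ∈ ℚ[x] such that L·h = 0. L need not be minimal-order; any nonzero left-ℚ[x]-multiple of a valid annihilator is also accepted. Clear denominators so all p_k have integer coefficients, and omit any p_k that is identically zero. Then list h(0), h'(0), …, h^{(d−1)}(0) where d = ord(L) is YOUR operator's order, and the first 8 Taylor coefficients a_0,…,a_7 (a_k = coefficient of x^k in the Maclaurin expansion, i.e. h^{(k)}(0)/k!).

L = 12·Dx - 7·Dx^2 + Dx^3  (order 3).
h: a_k = 0, 3, 4, 10/3, 11/6, 17/30, -13/180, -59/252, …
ICs: h(0) = 0, h′(0) = 3, h′′(0) = 8.

f: a_k = 4, 12, 18, 18, 27/2, 81/10, 81/20, 243/140, …
g: a_k = -1, -4, -8, -32/3, -32/3, -128/15, -256/45, -1024/315, …
h₀=f+g: left-lcm gives L₀, ord ≤ 2.
Integrate: L := L₀·Dx.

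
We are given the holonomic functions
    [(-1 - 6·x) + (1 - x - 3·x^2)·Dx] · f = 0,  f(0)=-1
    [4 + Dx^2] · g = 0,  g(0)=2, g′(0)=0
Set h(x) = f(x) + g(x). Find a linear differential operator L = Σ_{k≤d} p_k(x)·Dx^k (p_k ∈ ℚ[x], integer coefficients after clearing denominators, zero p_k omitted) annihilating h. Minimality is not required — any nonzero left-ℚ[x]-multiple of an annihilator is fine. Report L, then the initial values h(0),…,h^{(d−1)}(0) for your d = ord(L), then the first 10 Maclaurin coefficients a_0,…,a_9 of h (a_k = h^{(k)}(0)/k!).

L = (92 + 608·x + 512·x^2 + 1104·x^3 + 360·x^4 + 432·x^5) + (-24 + 4·x + 24·x^2 + 80·x^3 + 180·x^4 + 216·x^5 + 216·x^6)·Dx + (23 + 152·x + 128·x^2 + 276·x^3 + 90·x^4 + 108·x^5)·Dx^2 + (-6 + x + 6·x^2 + 20·x^3 + 45·x^4 + 54·x^5 + 54·x^6)·Dx^3  (order 3).
h: a_k = 1, -1, -8, -7, -53/3, -40, -4373/45, -217, -160016/315, -1159, …
ICs: h(0) = 1, h′(0) = -1, h′′(0) = -16.

f: a_k = -1, -1, -4, -7, -19, -40, -97, -217, -508, -1159, …
g: a_k = 2, 0, -4, 0, 4/3, 0, -8/45, 0, 4/315, 0, …
Weyl lclm of L_f,L_g ⇒ L₀ (ord ≤ 3).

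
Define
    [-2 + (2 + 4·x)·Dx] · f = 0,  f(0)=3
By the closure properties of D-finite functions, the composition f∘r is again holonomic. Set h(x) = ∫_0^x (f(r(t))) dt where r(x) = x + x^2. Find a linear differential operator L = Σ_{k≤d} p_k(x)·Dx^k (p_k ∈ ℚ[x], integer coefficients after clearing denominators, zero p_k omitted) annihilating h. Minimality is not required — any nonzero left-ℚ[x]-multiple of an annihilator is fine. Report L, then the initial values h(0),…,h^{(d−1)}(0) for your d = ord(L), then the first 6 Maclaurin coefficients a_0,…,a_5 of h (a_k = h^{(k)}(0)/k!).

L = (-1 - 2·x)·Dx + (1 + 2·x + 2·x^2)·Dx^2  (order 2).
h: a_k = 0, 3, 3/2, 1/2, -3/8, 9/40, …
ICs: h(0) = 0, h′(0) = 3.

f: a_k = 3, 3, -3/2, 3/2, -15/8, 21/8, …
Change of var in L_f (x↦r) gives L₀.
∫: right-multiply L₀ by Dx.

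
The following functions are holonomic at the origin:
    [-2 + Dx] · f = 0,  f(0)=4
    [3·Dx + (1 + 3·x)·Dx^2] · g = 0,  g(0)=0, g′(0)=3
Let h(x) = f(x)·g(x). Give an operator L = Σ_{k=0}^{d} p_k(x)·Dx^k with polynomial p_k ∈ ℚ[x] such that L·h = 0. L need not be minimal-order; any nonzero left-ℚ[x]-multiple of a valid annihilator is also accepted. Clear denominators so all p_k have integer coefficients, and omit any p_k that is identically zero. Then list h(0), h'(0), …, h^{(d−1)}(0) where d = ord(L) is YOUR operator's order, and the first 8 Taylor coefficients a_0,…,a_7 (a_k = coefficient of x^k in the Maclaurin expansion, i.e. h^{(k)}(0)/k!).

f: a_k = 4, 8, 8, 16/3, 8/3, 16/15, 16/45, 32/315, …
g: a_k = 0, 3, -9/2, 9, -81/4, 243/5, -243/2, 2187/7, …
Product ⇒ symmetric product L₀, ord ≤ 2.
L = (-2 + 12·x) + (-1 - 12·x)·Dx + (1 + 3·x)·Dx^2  (order 2).
h: a_k = 0, 12, 6, 24, -29, 442/5, -220, 60772/105, …
ICs: h(0) = 0, h′(0) = 12.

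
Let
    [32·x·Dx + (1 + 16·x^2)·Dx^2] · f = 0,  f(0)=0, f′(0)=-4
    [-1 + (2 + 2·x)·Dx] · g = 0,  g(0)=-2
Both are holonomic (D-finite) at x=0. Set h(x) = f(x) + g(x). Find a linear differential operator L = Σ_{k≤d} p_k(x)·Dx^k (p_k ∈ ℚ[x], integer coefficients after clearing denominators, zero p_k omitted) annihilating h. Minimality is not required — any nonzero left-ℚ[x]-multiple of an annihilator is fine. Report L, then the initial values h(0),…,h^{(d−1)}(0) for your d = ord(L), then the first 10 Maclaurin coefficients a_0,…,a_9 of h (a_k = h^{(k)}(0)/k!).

L = (-64 - 160·x + 3072·x^2 + 1536·x^3)·Dx + (-131 - 256·x + 5920·x^2 + 12288·x^3 + 5376·x^4)·Dx^2 + (-2 + 126·x + 192·x^2 + 2112·x^3 + 3584·x^4 + 1536·x^5)·Dx^3  (order 3).
h: a_k = -2, -5, 1/4, 509/24, 5/64, -131107/640, 21/512, 16776985/7168, 429/16384, -8589941027/294912, …
ICs: h(0) = -2, h′(0) = -5, h′′(0) = 1/2.

f: a_k = 0, -4, 0, 64/3, 0, -1024/5, 0, 16384/7, 0, -262144/9, …
g: a_k = -2, -1, 1/4, -1/8, 5/64, -7/128, 21/512, -33/1024, 429/16384, -715/32768, …
Weyl lclm of L_f,L_g ⇒ L₀ (ord ≤ 3).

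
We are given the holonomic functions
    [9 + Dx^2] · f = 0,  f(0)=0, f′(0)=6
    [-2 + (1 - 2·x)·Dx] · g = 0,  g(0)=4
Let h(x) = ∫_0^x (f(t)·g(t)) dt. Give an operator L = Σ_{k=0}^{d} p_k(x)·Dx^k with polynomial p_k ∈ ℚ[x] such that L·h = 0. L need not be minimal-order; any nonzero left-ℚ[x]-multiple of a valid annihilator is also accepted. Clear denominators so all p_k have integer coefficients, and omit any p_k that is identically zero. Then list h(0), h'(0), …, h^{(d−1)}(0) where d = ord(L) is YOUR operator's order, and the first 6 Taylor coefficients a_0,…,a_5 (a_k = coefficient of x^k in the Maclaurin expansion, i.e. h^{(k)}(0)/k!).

L = (-9 + 18·x)·Dx + 4·Dx^2 + (-1 + 2·x)·Dx^3  (order 3).
h: a_k = 0, 0, 12, 16, 15, 24, …
ICs: h(0) = 0, h′(0) = 0, h′′(0) = 24.

f: a_k = 0, 6, 0, -9, 0, 81/20, …
g: a_k = 4, 8, 16, 32, 64, 128, …
Sym-product of L_f,L_g gives L₀ (≤ ord 2).
h=∫₀ˣh₀: take L = L₀·Dx.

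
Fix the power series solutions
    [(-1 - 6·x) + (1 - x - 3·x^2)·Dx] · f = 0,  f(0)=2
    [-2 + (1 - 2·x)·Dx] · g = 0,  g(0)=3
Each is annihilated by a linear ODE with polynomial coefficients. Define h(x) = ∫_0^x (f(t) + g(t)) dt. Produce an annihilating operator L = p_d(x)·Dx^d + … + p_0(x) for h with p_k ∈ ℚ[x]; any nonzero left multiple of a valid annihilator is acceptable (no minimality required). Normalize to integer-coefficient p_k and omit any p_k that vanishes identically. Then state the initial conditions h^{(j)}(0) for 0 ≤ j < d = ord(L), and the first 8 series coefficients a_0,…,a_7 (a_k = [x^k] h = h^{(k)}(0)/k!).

L = (8 - 36·x + 108·x^2 - 72·x^3)·Dx + (-2·x - 54·x^2 + 192·x^3 - 144·x^4)·Dx^2 + (-1 + 9·x - 23·x^2 + 6·x^3 + 42·x^4 - 36·x^5)·Dx^3  (order 3).
h: a_k = 0, 5, 4, 20/3, 19/2, 86/5, 88/3, 386/7, …
ICs: h(0) = 0, h′(0) = 5, h′′(0) = 8.

f: a_k = 2, 2, 8, 14, 38, 80, 194, 434, …
g: a_k = 3, 6, 12, 24, 48, 96, 192, 384, …
Weyl lclm of L_f,L_g ⇒ L₀ (ord ≤ 2).
Integrate: L := L₀·Dx.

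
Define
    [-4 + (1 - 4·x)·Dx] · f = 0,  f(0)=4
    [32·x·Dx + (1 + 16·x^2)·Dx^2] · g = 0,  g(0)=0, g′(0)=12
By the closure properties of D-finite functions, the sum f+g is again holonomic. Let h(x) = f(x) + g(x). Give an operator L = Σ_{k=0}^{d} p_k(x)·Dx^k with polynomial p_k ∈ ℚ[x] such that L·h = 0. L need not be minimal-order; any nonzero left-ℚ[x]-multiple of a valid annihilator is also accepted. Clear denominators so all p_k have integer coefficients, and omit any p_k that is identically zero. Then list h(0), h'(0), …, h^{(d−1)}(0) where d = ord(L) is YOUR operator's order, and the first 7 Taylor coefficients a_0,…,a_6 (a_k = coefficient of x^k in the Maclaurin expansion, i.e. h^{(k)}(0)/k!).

L = (-32 + 512·x + 1536·x^2)·Dx + (16 - 32·x + 256·x^2 + 1536·x^3)·Dx^2 + (-1 + 256·x^4)·Dx^3  (order 3).
h: a_k = 4, 28, 64, 192, 1024, 23552/5, 16384, …
ICs: h(0) = 4, h′(0) = 28, h′′(0) = 128.

f: a_k = 4, 16, 64, 256, 1024, 4096, 16384, …
g: a_k = 0, 12, 0, -64, 0, 3072/5, 0, …
L₀ := lclm(L_f,L_g); ord L₀ ≤ 1+2.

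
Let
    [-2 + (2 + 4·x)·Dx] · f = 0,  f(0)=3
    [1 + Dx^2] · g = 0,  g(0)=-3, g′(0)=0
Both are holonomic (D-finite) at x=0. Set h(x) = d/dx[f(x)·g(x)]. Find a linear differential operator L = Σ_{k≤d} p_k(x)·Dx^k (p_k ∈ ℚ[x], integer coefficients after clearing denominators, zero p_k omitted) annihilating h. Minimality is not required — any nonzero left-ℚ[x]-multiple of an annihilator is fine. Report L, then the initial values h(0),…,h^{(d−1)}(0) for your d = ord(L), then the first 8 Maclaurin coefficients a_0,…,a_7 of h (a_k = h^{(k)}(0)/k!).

f: a_k = 3, 3, -3/2, 3/2, -15/8, 21/8, -63/16, 99/16, …
g: a_k = -3, 0, 3/2, 0, -1/8, 0, 1/240, 0, …
L₀ := L_f ⊗_s L_g (sym. prod.), ord ≤ 2.
Derive L from L₀ (diff closure).
L = (2 + 12·x + 16·x^2 + 8·x^3 + 4·x^4) + (1 - 6·x^2 - 4·x^3)·Dx + (1 + 5·x + 9·x^2 + 8·x^3 + 4·x^4)·Dx^2  (order 2).
h: a_k = -9, 18, 0, 12, -30, 276/5, -518/5, 6856/35, …
ICs: h(0) = -9, h′(0) = 18.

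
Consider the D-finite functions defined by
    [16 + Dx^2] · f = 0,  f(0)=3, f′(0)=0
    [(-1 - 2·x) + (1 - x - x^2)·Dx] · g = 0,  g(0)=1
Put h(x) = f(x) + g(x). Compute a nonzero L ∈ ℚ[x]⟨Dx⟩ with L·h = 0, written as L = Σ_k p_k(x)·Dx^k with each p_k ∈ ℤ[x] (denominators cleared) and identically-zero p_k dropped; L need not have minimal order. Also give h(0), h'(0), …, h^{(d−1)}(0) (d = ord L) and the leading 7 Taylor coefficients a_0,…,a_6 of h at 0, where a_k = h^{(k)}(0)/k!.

L = (-272 - 384·x + 352·x^2 - 192·x^3 - 640·x^4 - 256·x^5) + (160 - 368·x - 32·x^2 + 544·x^3 - 48·x^4 - 384·x^5 - 128·x^6)·Dx + (-17 - 24·x + 22·x^2 - 12·x^3 - 40·x^4 - 16·x^5)·Dx^2 + (10 - 23·x - 2·x^2 + 34·x^3 - 3·x^4 - 24·x^5 - 8·x^6)·Dx^3  (order 3).
h: a_k = 4, 1, -22, 3, 37, 8, -61/15, …
ICs: h(0) = 4, h′(0) = 1, h′′(0) = -44.

f: a_k = 3, 0, -24, 0, 32, 0, -256/15, …
g: a_k = 1, 1, 2, 3, 5, 8, 13, …
f+g: L₀ = lclm(L_f,L_g), ord ≤ 2+1.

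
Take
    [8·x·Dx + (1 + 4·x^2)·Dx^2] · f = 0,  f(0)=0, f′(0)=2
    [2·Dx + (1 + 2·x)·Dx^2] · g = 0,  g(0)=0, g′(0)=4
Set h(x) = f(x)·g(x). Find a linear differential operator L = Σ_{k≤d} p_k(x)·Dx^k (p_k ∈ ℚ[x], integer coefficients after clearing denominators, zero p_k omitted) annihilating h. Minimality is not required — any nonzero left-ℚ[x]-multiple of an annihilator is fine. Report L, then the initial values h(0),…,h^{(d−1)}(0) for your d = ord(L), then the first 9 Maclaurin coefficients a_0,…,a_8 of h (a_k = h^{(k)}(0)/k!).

L = (192 + 704·x + 2560·x^2 + 9984·x^3 + 15360·x^4 + 13312·x^5 + 4096·x^7)·Dx + (72 + 992·x + 4928·x^2 + 15488·x^3 + 34816·x^4 + 47616·x^5 + 35840·x^6 + 6144·x^7 + 14336·x^8)·Dx^2 + (24 + 256·x + 1536·x^2 + 4992·x^3 + 11520·x^4 + 19968·x^5 + 24576·x^6 + 18432·x^7 + 6144·x^8 + 8192·x^9)·Dx^3 + (5 + 36·x + 148·x^2 + 448·x^3 + 1056·x^4 + 1920·x^5 + 2688·x^6 + 3072·x^7 + 2304·x^8 + 1024·x^9 + 1024·x^10)·Dx^4  (order 4).
h: a_k = 0, 0, 8, -8, 0, -16/3, 1664/45, -704/15, 0, …
ICs: h(0) = 0, h′(0) = 0, h′′(0) = 16, h′′′(0) = -48.

f: a_k = 0, 2, 0, -8/3, 0, 32/5, 0, -128/7, 0, …
g: a_k = 0, 4, -4, 16/3, -8, 64/5, -64/3, 256/7, -64, …
L₀ := L_f ⊗_s L_g (sym. prod.), ord ≤ 4.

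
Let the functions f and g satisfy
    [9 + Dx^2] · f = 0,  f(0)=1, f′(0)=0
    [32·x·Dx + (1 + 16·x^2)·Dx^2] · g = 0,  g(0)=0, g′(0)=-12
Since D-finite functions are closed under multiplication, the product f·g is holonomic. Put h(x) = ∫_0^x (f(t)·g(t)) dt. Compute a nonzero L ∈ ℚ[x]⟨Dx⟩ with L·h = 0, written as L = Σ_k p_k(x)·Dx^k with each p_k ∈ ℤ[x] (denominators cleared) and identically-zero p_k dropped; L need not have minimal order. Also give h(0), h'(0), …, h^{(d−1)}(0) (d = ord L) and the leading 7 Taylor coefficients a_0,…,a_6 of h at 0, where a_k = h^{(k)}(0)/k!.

L = (16425 + 696384·x^2 + 2778624·x^4 + 11943936·x^6 + 47775744·x^8)·Dx + (23616·x + 543744·x^3 + 3981312·x^5 + 21233664·x^7)·Dx^2 + (2050 + 87168·x^2 + 470016·x^4 + 2654208·x^6 + 10616832·x^8)·Dx^3 + (2624·x + 60416·x^3 + 442368·x^5 + 2359296·x^7)·Dx^4 + (25 + 1088·x^2 + 17920·x^4 + 147456·x^6 + 589824·x^8)·Dx^5  (order 5).
h: a_k = 0, 0, -6, 0, 59/2, 0, -3143/20, …
ICs: h(0) = 0, h′(0) = 0, h′′(0) = -12, h′′′(0) = 0, h′′′′(0) = 708.

f: a_k = 1, 0, -9/2, 0, 27/8, 0, -81/80, …
g: a_k = 0, -12, 0, 64, 0, -3072/5, 0, …
Product ⇒ symmetric product L₀, ord ≤ 4.
∫: right-multiply L₀ by Dx.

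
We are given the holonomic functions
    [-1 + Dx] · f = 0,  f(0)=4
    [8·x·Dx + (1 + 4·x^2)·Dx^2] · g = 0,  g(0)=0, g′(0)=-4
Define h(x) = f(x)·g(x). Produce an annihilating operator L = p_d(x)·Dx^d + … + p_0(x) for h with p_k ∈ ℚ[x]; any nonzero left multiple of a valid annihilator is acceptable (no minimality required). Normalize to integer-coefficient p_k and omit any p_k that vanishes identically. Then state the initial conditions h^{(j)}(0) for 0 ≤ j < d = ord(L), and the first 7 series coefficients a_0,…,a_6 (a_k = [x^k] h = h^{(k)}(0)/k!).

L = (1 - 8·x + 4·x^2) + (-2 + 8·x - 8·x^2)·Dx + (1 + 4·x^2)·Dx^2  (order 2).
h: a_k = 0, -16, -16, 40/3, 56/3, -206/5, -430/9, …
ICs: h(0) = 0, h′(0) = -16.

f: a_k = 4, 4, 2, 2/3, 1/6, 1/30, 1/180, …
g: a_k = 0, -4, 0, 16/3, 0, -64/5, 0, …
L₀ := L_f ⊗_s L_g (sym. prod.), ord ≤ 2.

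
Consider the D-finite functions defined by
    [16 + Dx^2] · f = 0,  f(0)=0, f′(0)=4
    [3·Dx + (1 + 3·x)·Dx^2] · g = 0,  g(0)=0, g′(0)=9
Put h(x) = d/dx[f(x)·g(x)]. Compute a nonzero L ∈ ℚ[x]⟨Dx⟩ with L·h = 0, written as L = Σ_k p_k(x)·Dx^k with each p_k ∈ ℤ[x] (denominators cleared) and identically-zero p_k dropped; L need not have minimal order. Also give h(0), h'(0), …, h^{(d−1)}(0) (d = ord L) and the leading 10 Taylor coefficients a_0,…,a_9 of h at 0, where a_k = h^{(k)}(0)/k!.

L = (-252256 - 1400832·x + 774144·x^2 + 36937728·x^3 + 133871616·x^4 + 191102976·x^5 + 95551488·x^6) + (-43296 + 45216·x + 2557440·x^2 + 11404800·x^3 + 19906560·x^4 + 11943936·x^5)·Dx + (-14630 - 16992·x + 831600·x^2 + 6110208·x^3 + 17853696·x^4 + 23887872·x^5 + 11943936·x^6)·Dx^2 + (-2706 + 2826·x + 159840·x^2 + 712800·x^3 + 1244160·x^4 + 746496·x^5)·Dx^3 + (71 + 4410·x + 48951·x^2 + 237600·x^3 + 592920·x^4 + 746496·x^5 + 373248·x^6)·Dx^4  (order 4).
h: a_k = 0, 72, -162, 48, -495, 2232, -32382/5, 670624/35, -4049649/70, 54838904/315, …
ICs: h(0) = 0, h′(0) = 72, h′′(0) = -324, h′′′(0) = 288.

f: a_k = 0, 4, 0, -32/3, 0, 128/15, 0, -1024/315, 0, 2048/2835, …
g: a_k = 0, 9, -27/2, 27, -243/4, 729/5, -729/2, 6561/7, -19683/8, 6561, …
f·g: L₀ = L_f ⊗_s L_g, ord ≤ 2·2.
Derive L from L₀ (diff closure).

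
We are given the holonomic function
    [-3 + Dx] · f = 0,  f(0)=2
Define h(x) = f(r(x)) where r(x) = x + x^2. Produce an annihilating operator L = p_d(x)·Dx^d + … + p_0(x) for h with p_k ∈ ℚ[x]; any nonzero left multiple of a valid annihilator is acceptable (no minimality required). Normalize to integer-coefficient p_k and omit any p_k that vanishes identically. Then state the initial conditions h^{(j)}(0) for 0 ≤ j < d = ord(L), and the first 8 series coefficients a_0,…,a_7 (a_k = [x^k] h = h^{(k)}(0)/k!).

f: a_k = 2, 6, 9, 9, 27/4, 81/20, 81/40, 243/280, …
f∘r: x↦r, Dx↦Dx/r' in L_f ⇒ L₀.
L = (-3 - 6·x) + Dx  (order 1).
h: a_k = 2, 6, 15, 27, 171/4, 1161/20, 2871/40, 4509/56, …
ICs: h(0) = 2.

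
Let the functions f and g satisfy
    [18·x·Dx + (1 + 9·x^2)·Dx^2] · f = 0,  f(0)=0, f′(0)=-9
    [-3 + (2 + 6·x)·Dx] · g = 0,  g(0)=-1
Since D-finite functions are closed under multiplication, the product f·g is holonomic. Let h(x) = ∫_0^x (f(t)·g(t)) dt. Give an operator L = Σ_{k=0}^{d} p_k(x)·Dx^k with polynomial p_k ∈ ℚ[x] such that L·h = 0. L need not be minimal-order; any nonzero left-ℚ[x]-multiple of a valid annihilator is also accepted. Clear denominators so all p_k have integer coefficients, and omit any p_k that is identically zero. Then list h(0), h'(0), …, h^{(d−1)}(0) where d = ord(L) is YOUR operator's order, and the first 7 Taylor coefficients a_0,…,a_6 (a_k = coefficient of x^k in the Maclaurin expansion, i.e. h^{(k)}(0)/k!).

f: a_k = 0, -9, 0, 27, 0, -729/5, 0, …
g: a_k = -1, -3/2, 9/8, -27/16, 405/128, -1701/256, 15309/1024, …
h₀=f·g: eliminate ⇒ L₀, order ≤ 2·1.
h=∫₀ˣh₀: take L = L₀·Dx.
L = (27 - 108·x - 81·x^2)·Dx + (-12 + 36·x + 324·x^2 + 324·x^3)·Dx^2 + (4 + 24·x + 72·x^2 + 216·x^3 + 324·x^4)·Dx^3  (order 3).
h: a_k = 0, 0, 9/2, 9/2, -297/32, -81/16, 31509/1280, …
ICs: h(0) = 0, h′(0) = 0, h′′(0) = 9.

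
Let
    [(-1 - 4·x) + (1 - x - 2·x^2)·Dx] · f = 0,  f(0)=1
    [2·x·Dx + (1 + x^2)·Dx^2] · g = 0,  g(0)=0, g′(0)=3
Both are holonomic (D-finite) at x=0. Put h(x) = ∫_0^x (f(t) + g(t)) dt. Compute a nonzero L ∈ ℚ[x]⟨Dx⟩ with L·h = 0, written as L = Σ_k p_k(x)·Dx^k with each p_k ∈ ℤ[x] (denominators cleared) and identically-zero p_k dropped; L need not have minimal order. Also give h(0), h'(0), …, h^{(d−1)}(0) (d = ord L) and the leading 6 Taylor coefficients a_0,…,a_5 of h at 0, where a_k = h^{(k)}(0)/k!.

L = (-6 + 24·x + 162·x^2 + 240·x^3 + 384·x^4 + 48·x^6)·Dx^2 + (16 + 74·x + 88·x^2 + 226·x^3 + 212·x^4 + 304·x^5 + 12·x^6 + 48·x^7)·Dx^3 + (-3 - 4·x - 8·x^2 + 28·x^3 + 27·x^4 + 36·x^5 + 40·x^6 + 4·x^7 + 8·x^8)·Dx^4  (order 4).
h: a_k = 0, 1, 2, 1, 1, 11/5, …
ICs: h(0) = 0, h′(0) = 1, h′′(0) = 4, h′′′(0) = 6.

f: a_k = 1, 1, 3, 5, 11, 21, …
g: a_k = 0, 3, 0, -1, 0, 3/5, …
h₀=f+g: left-lcm gives L₀, ord ≤ 3.
h=∫h₀ ⇒ L = L₀·Dx.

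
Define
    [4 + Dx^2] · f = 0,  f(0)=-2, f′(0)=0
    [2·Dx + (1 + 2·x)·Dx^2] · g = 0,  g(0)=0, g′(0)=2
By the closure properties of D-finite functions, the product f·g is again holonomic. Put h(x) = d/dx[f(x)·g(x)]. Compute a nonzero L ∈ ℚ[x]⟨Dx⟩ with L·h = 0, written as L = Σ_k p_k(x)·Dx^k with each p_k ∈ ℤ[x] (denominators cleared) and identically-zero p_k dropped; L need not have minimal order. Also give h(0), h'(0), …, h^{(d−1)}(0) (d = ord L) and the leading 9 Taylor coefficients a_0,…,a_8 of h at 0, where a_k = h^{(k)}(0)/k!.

f: a_k = -2, 0, 4, 0, -4/3, 0, 8/45, 0, -4/315, …
g: a_k = 0, 2, -2, 8/3, -4, 32/5, -32/3, 128/7, -32, …
L₀ := L_f ⊗_s L_g (sym. prod.), ord ≤ 4.
Differentiate: ansatz ord ≤ ord L₀ ⇒ L.
L = (-400 - 1408·x - 2688·x^2 + 1536·x^3 + 11008·x^4 + 12288·x^5 + 4096·x^6) + (-192 - 512·x + 640·x^2 + 3840·x^3 + 5120·x^4 + 2048·x^5)·Dx + (-112 - 352·x - 224·x^2 + 2304·x^3 + 6272·x^4 + 6144·x^5 + 2048·x^6)·Dx^2 + (-48 - 128·x + 160·x^2 + 960·x^3 + 1280·x^4 + 512·x^5)·Dx^3 + (-3 + 112·x^2 + 480·x^3 + 880·x^4 + 768·x^5 + 256·x^6)·Dx^4  (order 4).
h: a_k = -4, 8, 8, 0, -24, 48, -496/5, 9472/45, -9208/21, …
ICs: h(0) = -4, h′(0) = 8, h′′(0) = 16, h′′′(0) = 0.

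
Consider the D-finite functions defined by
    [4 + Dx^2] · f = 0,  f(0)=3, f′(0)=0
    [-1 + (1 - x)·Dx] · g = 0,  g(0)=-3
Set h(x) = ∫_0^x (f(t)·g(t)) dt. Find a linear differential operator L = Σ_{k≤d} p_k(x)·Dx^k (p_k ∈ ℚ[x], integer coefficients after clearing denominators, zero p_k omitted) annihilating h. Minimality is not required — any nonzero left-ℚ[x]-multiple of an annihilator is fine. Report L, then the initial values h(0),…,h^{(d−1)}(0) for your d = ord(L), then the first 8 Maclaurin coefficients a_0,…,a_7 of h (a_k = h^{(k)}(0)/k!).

L = (-4 + 4·x)·Dx + 2·Dx^2 + (-1 + x)·Dx^3  (order 3).
h: a_k = 0, -9, -9/2, 3, 9/4, 3/5, 1/2, 19/35, …
ICs: h(0) = 0, h′(0) = -9, h′′(0) = -9.

f: a_k = 3, 0, -6, 0, 2, 0, -4/15, 0, …
g: a_k = -3, -3, -3, -3, -3, -3, -3, -3, …
Sym-product of L_f,L_g gives L₀ (≤ ord 2).
h=∫h₀ ⇒ L = L₀·Dx.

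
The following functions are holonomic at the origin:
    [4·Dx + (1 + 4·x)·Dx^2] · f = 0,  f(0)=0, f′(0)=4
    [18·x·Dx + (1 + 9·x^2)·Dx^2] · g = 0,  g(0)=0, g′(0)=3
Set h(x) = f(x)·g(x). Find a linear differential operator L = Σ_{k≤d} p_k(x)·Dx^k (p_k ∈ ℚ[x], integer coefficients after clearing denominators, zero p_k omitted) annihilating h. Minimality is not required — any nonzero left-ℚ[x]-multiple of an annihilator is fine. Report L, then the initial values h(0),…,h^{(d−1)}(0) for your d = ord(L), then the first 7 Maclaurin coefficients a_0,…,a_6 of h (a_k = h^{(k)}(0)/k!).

L = (2448 + 17280·x + 76464·x^2 + 518400·x^3 + 1399680·x^4 + 2426112·x^5 + 1679616·x^7)·Dx + (452 + 10800·x + 98028·x^2 + 491184·x^3 + 1840320·x^4 + 4339008·x^5 + 6531840·x^6 + 1259712·x^7 + 5878656·x^8)·Dx^2 + (136 + 1912·x + 18576·x^2 + 103608·x^3 + 389448·x^4 + 1100304·x^5 + 2239488·x^6 + 3277584·x^7 + 1259712·x^8 + 3359232·x^9)·Dx^3 + (13 + 176·x + 1234·x^2 + 6048·x^3 + 22833·x^4 + 68688·x^5 + 154224·x^6 + 279936·x^7 + 399492·x^8 + 209952·x^9 + 419904·x^10)·Dx^4  (order 4).
h: a_k = 0, 0, 12, -24, 28, -120, 3084/5, …
ICs: h(0) = 0, h′(0) = 0, h′′(0) = 24, h′′′(0) = -144.

f: a_k = 0, 4, -8, 64/3, -64, 1024/5, -2048/3, …
g: a_k = 0, 3, 0, -9, 0, 243/5, 0, …
L₀ := L_f ⊗_s L_g (sym. prod.), ord ≤ 4.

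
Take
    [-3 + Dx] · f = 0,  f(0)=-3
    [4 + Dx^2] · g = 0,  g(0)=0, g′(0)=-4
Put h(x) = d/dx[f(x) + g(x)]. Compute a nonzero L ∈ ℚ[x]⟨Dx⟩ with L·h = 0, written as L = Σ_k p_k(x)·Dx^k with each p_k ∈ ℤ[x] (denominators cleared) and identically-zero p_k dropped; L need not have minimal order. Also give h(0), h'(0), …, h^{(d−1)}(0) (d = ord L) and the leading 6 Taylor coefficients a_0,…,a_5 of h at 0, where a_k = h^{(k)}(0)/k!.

f: a_k = -3, -9, -27/2, -27/2, -81/8, -243/40, …
g: a_k = 0, -4, 0, 8/3, 0, -8/15, …
L₀ := lclm(L_f,L_g); ord L₀ ≤ 1+2.
h=h₀': d/dx-closure on L₀ ⇒ L.
L = 12 - 4·Dx + 3·Dx^2 - Dx^3  (order 3).
h: a_k = -13, -27, -65/2, -81/2, -793/24, -729/40, …
ICs: h(0) = -13, h′(0) = -27, h′′(0) = -65.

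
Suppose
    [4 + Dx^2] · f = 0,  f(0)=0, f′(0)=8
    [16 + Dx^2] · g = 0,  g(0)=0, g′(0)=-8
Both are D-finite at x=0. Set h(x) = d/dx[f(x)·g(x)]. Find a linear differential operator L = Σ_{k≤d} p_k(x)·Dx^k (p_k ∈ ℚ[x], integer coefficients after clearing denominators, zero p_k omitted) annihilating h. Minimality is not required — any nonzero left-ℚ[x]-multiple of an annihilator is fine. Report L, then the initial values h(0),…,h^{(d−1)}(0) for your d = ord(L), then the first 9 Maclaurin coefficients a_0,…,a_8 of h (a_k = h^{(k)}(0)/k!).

L = 144 + 40·Dx^2 + Dx^4  (order 4).
h: a_k = 0, -128, 0, 2560/3, 0, -23296/15, 0, 83968/63, 0, …
ICs: h(0) = 0, h′(0) = -128, h′′(0) = 0, h′′′(0) = 5120.

f: a_k = 0, 8, 0, -16/3, 0, 16/15, 0, -32/315, 0, …
g: a_k = 0, -8, 0, 64/3, 0, -256/15, 0, 2048/315, 0, …
h₀=f·g: eliminate ⇒ L₀, order ≤ 2·2.
h₀' ⇒ L via d/dx closure of L₀.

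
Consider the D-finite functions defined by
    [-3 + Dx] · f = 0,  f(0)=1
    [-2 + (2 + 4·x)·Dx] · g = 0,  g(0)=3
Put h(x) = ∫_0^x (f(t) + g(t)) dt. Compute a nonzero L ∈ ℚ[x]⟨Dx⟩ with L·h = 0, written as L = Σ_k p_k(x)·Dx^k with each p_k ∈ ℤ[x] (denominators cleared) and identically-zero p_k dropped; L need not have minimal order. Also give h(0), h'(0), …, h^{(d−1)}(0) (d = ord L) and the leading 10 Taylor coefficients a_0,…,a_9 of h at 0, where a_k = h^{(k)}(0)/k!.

L = (12 + 18·x)·Dx + (-10 - 36·x - 36·x^2)·Dx^2 + (2 + 10·x + 12·x^2)·Dx^3  (order 3).
h: a_k = 0, 4, 3, 1, 3/2, 3/10, 31/40, -117/280, 927/1120, -1231/1120, …
ICs: h(0) = 0, h′(0) = 4, h′′(0) = 6.

f: a_k = 1, 3, 9/2, 9/2, 27/8, 81/40, 81/80, 243/560, 729/4480, 243/4480, …
g: a_k = 3, 3, -3/2, 3/2, -15/8, 21/8, -63/16, 99/16, -1287/128, 2145/128, …
Sum ⇒ L₀ = lclm(L_f,L_g) in ℚ(x)⟨Dx⟩.
Integrate: L := L₀·Dx.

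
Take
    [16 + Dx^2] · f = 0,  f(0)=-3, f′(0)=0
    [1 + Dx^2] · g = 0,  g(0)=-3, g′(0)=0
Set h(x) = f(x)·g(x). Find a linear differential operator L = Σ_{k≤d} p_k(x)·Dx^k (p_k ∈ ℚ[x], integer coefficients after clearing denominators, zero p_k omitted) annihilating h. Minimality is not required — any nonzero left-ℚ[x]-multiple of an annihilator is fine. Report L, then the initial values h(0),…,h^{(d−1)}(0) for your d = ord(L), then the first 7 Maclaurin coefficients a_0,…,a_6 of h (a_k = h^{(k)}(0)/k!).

L = 225 + 34·Dx^2 + Dx^4  (order 4).
h: a_k = 9, 0, -153/2, 0, 1059/8, 0, -8177/80, …
ICs: h(0) = 9, h′(0) = 0, h′′(0) = -153, h′′′(0) = 0.

f: a_k = -3, 0, 24, 0, -32, 0, 256/15, …
g: a_k = -3, 0, 3/2, 0, -1/8, 0, 1/240, …
h₀=f·g: eliminate ⇒ L₀, order ≤ 2·2.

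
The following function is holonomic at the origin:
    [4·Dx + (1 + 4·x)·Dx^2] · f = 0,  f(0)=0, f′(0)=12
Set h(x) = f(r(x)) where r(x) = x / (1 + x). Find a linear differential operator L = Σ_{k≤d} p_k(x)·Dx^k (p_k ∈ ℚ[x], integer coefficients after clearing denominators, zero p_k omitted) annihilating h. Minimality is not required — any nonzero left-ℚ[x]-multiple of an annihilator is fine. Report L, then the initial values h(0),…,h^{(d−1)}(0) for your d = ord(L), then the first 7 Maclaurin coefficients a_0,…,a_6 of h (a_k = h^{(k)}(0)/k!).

L = (6 + 10·x)·Dx + (1 + 6·x + 5·x^2)·Dx^2  (order 2).
h: a_k = 0, 12, -36, 124, -468, 9372/5, -7812, …
ICs: h(0) = 0, h′(0) = 12.

f: a_k = 0, 12, -24, 64, -192, 3072/5, -2048, …
L₀ from L_f via x↦r, Dx↦r'^{-1}Dx.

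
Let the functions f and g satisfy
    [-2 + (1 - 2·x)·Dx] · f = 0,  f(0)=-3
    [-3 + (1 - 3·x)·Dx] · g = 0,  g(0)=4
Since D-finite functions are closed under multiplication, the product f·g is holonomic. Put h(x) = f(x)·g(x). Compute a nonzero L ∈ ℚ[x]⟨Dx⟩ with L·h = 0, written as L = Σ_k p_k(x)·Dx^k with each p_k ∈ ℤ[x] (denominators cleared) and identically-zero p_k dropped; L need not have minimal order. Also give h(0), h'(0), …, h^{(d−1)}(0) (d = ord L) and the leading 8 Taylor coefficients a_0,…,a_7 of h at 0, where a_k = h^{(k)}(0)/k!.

f: a_k = -3, -6, -12, -24, -48, -96, -192, -384, …
g: a_k = 4, 12, 36, 108, 324, 972, 2916, 8748, …
Product ⇒ symmetric product L₀, ord ≤ 1.
L = (-5 + 12·x) + (1 - 5·x + 6·x^2)·Dx  (order 1).
h: a_k = -12, -60, -228, -780, -2532, -7980, -24708, -75660, …
ICs: h(0) = -12.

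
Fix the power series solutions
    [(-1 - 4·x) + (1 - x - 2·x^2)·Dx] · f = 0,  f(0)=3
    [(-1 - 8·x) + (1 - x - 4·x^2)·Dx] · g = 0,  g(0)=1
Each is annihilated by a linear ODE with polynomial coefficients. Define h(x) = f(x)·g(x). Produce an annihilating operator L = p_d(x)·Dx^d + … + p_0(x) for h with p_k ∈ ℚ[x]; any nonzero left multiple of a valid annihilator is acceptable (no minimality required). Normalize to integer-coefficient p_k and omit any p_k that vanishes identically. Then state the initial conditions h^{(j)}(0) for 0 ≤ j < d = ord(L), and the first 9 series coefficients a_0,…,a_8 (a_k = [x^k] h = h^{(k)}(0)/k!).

L = (-2 - 10·x + 18·x^2 + 32·x^3) + (1 - 2·x - 5·x^2 + 6·x^3 + 8·x^4)·Dx  (order 1).
h: a_k = 3, 6, 27, 66, 207, 534, 1491, 3882, 10359, …
ICs: h(0) = 3.

f: a_k = 3, 3, 9, 15, 33, 63, 129, 255, 513, …
g: a_k = 1, 1, 5, 9, 29, 65, 181, 441, 1165, …
Product ⇒ symmetric product L₀, ord ≤ 1.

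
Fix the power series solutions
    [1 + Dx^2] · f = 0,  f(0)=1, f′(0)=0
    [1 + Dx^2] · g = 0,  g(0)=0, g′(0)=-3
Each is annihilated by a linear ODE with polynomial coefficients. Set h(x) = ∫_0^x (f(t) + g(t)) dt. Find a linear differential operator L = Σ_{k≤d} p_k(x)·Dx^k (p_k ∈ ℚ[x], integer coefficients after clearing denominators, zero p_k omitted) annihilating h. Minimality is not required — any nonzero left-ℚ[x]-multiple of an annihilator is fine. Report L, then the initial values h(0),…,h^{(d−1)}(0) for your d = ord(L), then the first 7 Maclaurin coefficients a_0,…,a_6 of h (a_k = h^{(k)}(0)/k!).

L = Dx + Dx^3  (order 3).
h: a_k = 0, 1, -3/2, -1/6, 1/8, 1/120, -1/240, …
ICs: h(0) = 0, h′(0) = 1, h′′(0) = -3.

f: a_k = 1, 0, -1/2, 0, 1/24, 0, -1/720, …
g: a_k = 0, -3, 0, 1/2, 0, -1/40, 0, …
Weyl lclm of L_f,L_g ⇒ L₀ (ord ≤ 4).
h=∫₀ˣh₀: take L = L₀·Dx.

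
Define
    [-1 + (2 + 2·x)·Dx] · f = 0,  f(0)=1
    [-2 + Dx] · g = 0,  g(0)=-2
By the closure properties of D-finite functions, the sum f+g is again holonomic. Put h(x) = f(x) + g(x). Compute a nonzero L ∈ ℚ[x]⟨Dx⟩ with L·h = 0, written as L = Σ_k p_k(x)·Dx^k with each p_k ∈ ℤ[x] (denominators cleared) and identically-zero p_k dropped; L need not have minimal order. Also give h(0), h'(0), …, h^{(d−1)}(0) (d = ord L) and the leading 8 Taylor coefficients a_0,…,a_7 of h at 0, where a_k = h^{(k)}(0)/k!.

L = (10 + 8·x) + (-17 - 32·x - 16·x^2)·Dx + (6 + 14·x + 8·x^2)·Dx^2  (order 2).
h: a_k = -1, -7/2, -33/8, -125/48, -527/384, -1943/3840, -9137/46080, -22373/645120, …
ICs: h(0) = -1, h′(0) = -7/2.

f: a_k = 1, 1/2, -1/8, 1/16, -5/128, 7/256, -21/1024, 33/2048, …
g: a_k = -2, -4, -4, -8/3, -4/3, -8/15, -8/45, -16/315, …
L₀ := lclm(L_f,L_g); ord L₀ ≤ 1+1.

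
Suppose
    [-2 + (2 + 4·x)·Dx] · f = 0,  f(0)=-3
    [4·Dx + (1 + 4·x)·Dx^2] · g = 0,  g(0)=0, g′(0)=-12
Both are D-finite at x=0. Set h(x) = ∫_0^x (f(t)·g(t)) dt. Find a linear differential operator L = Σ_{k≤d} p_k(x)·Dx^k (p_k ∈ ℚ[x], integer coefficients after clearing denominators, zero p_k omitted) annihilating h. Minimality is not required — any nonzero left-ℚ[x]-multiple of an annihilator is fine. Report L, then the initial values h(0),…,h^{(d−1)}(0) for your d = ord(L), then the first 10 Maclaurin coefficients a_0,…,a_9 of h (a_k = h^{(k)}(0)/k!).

f: a_k = -3, -3, 3/2, -3/2, 15/8, -21/8, 63/16, -99/16, 1287/128, -2145/128, …
g: a_k = 0, -12, 24, -64, 192, -3072/5, 2048, -49152/7, 24576, -262144/3, …
h₀=f·g: eliminate ⇒ L₀, order ≤ 1·2.
∫: right-multiply L₀ by Dx.
L = (-1 + 4·x)·Dx + (2 + 4·x)·Dx^2 + (1 + 8·x + 20·x^2 + 16·x^3)·Dx^3  (order 3).
h: a_k = 0, 0, 18, -12, 51/2, -66, 3709/20, -38403/70, 1887381/1120, -746239/140, …
ICs: h(0) = 0, h′(0) = 0, h′′(0) = 36.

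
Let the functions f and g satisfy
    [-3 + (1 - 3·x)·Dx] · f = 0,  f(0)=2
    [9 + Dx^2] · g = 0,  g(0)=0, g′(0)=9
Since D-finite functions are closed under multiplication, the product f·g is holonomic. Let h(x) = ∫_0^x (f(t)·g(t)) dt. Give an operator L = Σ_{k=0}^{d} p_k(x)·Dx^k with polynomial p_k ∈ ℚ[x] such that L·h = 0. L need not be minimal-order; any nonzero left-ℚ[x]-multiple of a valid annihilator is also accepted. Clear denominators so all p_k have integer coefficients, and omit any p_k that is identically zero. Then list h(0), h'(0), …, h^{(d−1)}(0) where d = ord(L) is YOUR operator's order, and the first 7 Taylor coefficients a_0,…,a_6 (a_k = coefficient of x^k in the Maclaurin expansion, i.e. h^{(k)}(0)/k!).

L = (-9 + 27·x)·Dx + 6·Dx^2 + (-1 + 3·x)·Dx^3  (order 3).
h: a_k = 0, 0, 9, 18, 135/4, 81, 8181/40, …
ICs: h(0) = 0, h′(0) = 0, h′′(0) = 18.

f: a_k = 2, 6, 18, 54, 162, 486, 1458, …
g: a_k = 0, 9, 0, -27/2, 0, 243/40, 0, …
Product ⇒ symmetric product L₀, ord ≤ 2.
∫: right-multiply L₀ by Dx.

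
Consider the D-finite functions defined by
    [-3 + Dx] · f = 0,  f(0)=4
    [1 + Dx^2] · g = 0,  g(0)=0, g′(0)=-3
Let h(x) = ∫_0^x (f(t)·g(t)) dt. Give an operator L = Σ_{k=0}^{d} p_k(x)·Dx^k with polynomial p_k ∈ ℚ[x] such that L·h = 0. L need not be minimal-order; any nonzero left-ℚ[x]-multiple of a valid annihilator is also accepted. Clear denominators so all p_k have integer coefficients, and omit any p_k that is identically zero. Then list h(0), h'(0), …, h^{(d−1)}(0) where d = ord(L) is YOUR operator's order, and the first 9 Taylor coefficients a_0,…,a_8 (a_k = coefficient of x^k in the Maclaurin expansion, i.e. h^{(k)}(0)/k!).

L = 10·Dx - 6·Dx^2 + Dx^3  (order 3).
h: a_k = 0, 0, -6, -12, -13, -48/5, -79/15, -78/35, -307/420, …
ICs: h(0) = 0, h′(0) = 0, h′′(0) = -12.

f: a_k = 4, 12, 18, 18, 27/2, 81/10, 81/20, 243/140, 729/1120, …
g: a_k = 0, -3, 0, 1/2, 0, -1/40, 0, 1/1680, 0, …
Sym-product of L_f,L_g gives L₀ (≤ ord 2).
h=∫h₀ ⇒ L = L₀·Dx.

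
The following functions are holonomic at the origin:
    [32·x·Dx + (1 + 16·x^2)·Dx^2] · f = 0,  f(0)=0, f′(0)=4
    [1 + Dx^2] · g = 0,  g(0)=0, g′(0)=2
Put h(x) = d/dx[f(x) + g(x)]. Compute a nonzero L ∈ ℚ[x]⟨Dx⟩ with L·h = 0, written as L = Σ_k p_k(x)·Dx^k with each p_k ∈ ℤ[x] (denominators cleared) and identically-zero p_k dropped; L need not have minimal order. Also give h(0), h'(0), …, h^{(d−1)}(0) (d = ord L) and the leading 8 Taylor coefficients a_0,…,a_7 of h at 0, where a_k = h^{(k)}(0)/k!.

f: a_k = 0, 4, 0, -64/3, 0, 1024/5, 0, -16384/7, …
g: a_k = 0, 2, 0, -1/3, 0, 1/60, 0, -1/2520, …
h₀=f+g: left-lcm gives L₀, ord ≤ 4.
Derive L from L₀ (diff closure).
L = (-6112·x + 99328·x^3 + 8192·x^5) + (-31 + 1072·x^2 + 25344·x^4 + 4096·x^6)·Dx + (-6112·x + 99328·x^3 + 8192·x^5)·Dx^2 + (-31 + 1072·x^2 + 25344·x^4 + 4096·x^6)·Dx^3  (order 3).
h: a_k = 6, 0, -65, 0, 12289/12, 0, -5898241/360, 0, …
ICs: h(0) = 6, h′(0) = 0, h′′(0) = -130.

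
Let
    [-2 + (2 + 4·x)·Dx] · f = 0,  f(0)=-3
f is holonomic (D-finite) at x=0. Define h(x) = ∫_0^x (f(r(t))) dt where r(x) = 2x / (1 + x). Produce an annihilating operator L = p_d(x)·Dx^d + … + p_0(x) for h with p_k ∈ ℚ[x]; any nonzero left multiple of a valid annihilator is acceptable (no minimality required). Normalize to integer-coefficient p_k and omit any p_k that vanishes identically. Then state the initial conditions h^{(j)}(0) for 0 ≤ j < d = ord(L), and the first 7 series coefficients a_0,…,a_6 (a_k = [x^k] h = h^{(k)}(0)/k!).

f: a_k = -3, -3, 3/2, -3/2, 15/8, -21/8, 63/16, …
Change of var in L_f (x↦r) gives L₀.
Integrate: L := L₀·Dx.
L = -2·Dx + (1 + 6·x + 5·x^2)·Dx^2  (order 2).
h: a_k = 0, -3, -3, 4, -15/2, 18, -51, …
ICs: h(0) = 0, h′(0) = -3.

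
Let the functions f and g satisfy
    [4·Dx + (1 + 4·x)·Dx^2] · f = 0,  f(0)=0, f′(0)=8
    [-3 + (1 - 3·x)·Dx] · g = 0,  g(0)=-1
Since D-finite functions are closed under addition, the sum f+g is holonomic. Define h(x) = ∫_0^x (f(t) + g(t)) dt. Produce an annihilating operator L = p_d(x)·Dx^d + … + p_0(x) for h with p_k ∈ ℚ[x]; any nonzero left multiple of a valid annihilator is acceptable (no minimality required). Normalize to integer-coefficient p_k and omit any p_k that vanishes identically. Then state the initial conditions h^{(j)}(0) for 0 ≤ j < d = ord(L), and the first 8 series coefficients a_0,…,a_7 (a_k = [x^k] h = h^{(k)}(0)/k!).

f: a_k = 0, 8, -16, 128/3, -128, 2048/5, -4096/3, 32768/7, …
g: a_k = -1, -3, -9, -27, -81, -243, -729, -2187, …
h₀=f+g: left-lcm gives L₀, ord ≤ 3.
Integrate: L := L₀·Dx.
L = (-204 - 144·x)·Dx^2 + (-11 - 312·x - 288·x^2)·Dx^3 + (5 + 11·x - 54·x^2 - 72·x^3)·Dx^4  (order 4).
h: a_k = 0, -1, 5/2, -25/3, 47/12, -209/5, 833/30, -6283/21, …
ICs: h(0) = 0, h′(0) = -1, h′′(0) = 5, h′′′(0) = -50.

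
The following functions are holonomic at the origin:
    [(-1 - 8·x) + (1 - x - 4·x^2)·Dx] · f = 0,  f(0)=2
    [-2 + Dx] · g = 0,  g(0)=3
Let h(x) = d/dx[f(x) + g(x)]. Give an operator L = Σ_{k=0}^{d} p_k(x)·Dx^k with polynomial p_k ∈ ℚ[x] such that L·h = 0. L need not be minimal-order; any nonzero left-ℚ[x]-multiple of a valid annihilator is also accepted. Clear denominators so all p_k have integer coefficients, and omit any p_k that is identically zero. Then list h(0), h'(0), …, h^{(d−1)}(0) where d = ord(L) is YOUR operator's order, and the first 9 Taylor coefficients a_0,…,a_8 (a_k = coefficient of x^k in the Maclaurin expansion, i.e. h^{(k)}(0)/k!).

f: a_k = 2, 2, 10, 18, 58, 130, 362, 882, 2330, …
g: a_k = 3, 6, 6, 4, 2, 4/5, 4/15, 8/105, 2/105, …
Weyl lclm of L_f,L_g ⇒ L₀ (ord ≤ 2).
Differentiate: ansatz ord ≤ ord L₀ ⇒ L.
L = (34 + 452·x + 512·x^2 + 1920·x^3 + 768·x^4) + (-25 - 228·x - 334·x^2 - 864·x^3 + 160·x^4 + 256·x^5)·Dx + (4 + x + 39·x^2 - 48·x^3 - 272·x^4 - 128·x^5)·Dx^2  (order 2).
h: a_k = 8, 32, 66, 240, 654, 10868/5, 92618/15, 1957216/105, 5535814/105, …
ICs: h(0) = 8, h′(0) = 32.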